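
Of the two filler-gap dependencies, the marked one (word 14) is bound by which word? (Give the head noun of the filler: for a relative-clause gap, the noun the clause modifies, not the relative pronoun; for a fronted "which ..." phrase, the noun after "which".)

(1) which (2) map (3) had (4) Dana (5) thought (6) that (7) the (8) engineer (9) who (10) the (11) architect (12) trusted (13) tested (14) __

The marked gap is the direct object of "tested".
Its filler is the fronted wh-phrase "which map", at word 2.
(The other dependency links word 8 to a gap after word 12.)

2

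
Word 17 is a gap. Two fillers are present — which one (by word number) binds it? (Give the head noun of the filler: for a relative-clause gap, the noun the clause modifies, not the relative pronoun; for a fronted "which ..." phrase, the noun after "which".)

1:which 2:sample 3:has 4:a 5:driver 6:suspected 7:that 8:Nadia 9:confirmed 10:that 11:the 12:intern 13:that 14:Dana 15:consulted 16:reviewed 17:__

The marked gap is the direct object of "reviewed".
Its filler is the fronted wh-phrase "which sample", at word 2.
(The other dependency links word 12 to a gap after word 15.)

2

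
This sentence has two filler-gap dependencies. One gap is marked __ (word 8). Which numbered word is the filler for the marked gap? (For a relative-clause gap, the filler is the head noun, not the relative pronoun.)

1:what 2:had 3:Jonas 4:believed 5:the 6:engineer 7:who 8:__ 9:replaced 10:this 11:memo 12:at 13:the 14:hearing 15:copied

6

The marked gap is inside the relative clause, the subject of "replaced".
Its filler is the head noun "engineer" (via "who"), at word 6.
(The other dependency links word 1 to a gap after word 15.)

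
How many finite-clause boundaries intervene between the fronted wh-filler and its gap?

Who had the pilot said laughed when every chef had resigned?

"who" is extracted from the subject of "laughed".
Boundaries crossed, outermost first: [Ø] — 1 in total.

1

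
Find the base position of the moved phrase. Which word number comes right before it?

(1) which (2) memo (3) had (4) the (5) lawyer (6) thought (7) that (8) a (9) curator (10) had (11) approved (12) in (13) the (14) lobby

11

The displaced element is "which memo" (word 2).
It is linked across 1 clause boundary (that).
It functions as the direct object of "approved", so the gap sits immediately after word 11 ("approved").
Base order: The lawyer had thought that a curator had approved which memo in the lobby.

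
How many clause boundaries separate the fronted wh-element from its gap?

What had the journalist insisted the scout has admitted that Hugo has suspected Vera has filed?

3

"what" is extracted from the object of "filed".
Boundaries crossed, outermost first: [Ø], [that], [Ø] — 3 in total.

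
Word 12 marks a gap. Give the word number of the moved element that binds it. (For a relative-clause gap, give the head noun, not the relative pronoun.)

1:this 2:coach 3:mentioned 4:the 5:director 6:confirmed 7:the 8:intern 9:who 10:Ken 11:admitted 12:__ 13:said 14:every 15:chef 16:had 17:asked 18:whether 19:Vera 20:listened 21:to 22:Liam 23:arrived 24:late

8

The gap at 12 is the subject of "said", inside a relative clause.
The relative pronoun is "who" (word 9); it is bound by the head noun immediately before it.
Its filler is the head noun "intern", at word 8.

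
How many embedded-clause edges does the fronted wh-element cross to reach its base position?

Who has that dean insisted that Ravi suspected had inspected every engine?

"who" is extracted from the subject of "inspected".
Boundaries crossed, outermost first: [that], [Ø] — 2 in total.

2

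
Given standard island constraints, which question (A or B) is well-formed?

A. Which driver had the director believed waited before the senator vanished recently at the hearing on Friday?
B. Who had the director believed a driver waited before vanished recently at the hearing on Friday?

In B, the wh-phrase is extracted from inside an adjunct island (introduced by "before"), which blocks movement.
In A, the extraction path crosses only that-complement boundaries, which are transparent.
So A is grammatical.

A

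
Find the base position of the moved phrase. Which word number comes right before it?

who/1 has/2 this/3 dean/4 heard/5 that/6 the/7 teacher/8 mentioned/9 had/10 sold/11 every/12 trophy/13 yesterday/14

The displaced element is "who" (word 1).
It is linked across 2 clause boundaries (that → Ø).
It functions as the subject of "sold", so the gap sits immediately after word 9 ("mentioned").
Base order: This dean has heard that the teacher mentioned that who had sold every trophy yesterday.

9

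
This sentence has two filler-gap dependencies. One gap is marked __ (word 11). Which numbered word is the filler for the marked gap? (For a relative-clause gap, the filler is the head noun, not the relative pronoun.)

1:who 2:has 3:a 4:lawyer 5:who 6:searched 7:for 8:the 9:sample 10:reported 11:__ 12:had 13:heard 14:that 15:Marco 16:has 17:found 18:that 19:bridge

1

The marked gap is the subject of "heard".
Its filler is the fronted wh-phrase "who", at word 1.
(The other dependency links word 4 to a gap after word 5.)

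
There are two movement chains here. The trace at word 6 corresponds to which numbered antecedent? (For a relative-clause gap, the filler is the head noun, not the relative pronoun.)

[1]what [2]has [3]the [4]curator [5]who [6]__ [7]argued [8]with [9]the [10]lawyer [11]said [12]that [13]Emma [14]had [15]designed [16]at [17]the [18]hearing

4

The marked gap is inside the relative clause, the subject of "argued".
Its filler is the head noun "curator" (via "who"), at word 4.
(The other dependency links word 1 to a gap after word 15.)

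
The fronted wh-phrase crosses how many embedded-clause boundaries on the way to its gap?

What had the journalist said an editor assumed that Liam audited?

"what" is extracted from the object of "audited".
Boundaries crossed, outermost first: [Ø], [that] — 2 in total.

2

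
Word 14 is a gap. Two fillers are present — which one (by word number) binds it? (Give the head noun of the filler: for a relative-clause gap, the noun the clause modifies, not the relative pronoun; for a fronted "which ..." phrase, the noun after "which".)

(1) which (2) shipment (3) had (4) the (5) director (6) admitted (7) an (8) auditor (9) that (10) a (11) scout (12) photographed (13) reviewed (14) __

The marked gap is the direct object of "reviewed".
Its filler is the fronted wh-phrase "which shipment", at word 2.
(The other dependency links word 8 to a gap after word 12.)

2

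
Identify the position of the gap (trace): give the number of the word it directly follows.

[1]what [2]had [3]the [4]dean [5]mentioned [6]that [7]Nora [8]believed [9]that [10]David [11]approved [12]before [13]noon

The displaced element is "what" (word 1).
It is linked across 2 clause boundaries (that → that).
It functions as the direct object of "approved", so the gap sits immediately after word 11 ("approved").
Base order: The dean had mentioned that Nora believed that David approved what before noon.

11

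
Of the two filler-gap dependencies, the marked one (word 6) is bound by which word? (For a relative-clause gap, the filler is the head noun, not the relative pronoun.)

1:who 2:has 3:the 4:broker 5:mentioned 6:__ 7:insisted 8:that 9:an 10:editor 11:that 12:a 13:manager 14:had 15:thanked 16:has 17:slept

1

The marked gap is the subject of "insisted".
Its filler is the fronted wh-phrase "who", at word 1.
(The other dependency links word 10 to a gap after word 15.)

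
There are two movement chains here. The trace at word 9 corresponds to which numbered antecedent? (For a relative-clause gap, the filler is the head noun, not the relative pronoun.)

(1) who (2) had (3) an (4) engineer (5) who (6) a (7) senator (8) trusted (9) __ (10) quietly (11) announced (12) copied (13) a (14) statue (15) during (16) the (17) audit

4

The marked gap is inside the relative clause, the direct object of "trusted".
Its filler is the head noun "engineer" (via "who"), at word 4.
(The other dependency links word 1 to a gap after word 11.)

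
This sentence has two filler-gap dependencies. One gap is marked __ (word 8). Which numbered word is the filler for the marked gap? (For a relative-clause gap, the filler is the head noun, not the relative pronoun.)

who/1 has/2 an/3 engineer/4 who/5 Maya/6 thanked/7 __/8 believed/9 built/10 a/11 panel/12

4

The marked gap is inside the relative clause, the direct object of "thanked".
Its filler is the head noun "engineer" (via "who"), at word 4.
(The other dependency links word 1 to a gap after word 9.)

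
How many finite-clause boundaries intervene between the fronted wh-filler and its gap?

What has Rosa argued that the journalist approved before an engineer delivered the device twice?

1

"what" is extracted from the object of "approved".
Boundaries crossed, outermost first: [that] — 1 in total.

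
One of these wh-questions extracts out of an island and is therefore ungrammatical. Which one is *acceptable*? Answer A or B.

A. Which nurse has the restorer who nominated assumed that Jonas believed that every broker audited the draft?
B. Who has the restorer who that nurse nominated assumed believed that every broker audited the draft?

B

In A, the wh-phrase is extracted from inside a complex-NP island (relative clause) (introduced by "who"), which blocks movement.
In B, the extraction path crosses only that-complement boundaries, which are transparent.
So B is grammatical.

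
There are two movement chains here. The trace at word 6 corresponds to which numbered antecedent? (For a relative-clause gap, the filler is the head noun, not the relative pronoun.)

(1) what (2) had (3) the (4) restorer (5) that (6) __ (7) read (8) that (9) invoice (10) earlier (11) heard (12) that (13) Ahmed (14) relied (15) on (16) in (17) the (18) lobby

The marked gap is inside the relative clause, the subject of "read".
Its filler is the head noun "restorer" (via "that"), at word 4.
(The other dependency links word 1 to a gap after word 15.)

4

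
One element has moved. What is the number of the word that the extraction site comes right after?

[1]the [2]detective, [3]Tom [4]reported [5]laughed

4

The displaced element is "the detective" (word 2).
It is linked across 1 clause boundary (Ø).
It functions as the subject of "laughed", so the gap sits immediately after word 4 ("reported").
Base order: Tom reported that the detective laughed.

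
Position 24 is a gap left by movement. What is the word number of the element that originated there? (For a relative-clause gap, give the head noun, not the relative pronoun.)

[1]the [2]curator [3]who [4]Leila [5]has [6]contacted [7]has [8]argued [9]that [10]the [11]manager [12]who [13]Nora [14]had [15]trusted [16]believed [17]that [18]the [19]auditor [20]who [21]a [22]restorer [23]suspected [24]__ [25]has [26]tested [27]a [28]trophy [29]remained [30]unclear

The gap at 24 is the subject of "tested", inside a relative clause.
The relative pronoun is "who" (word 20); it is bound by the head noun immediately before it.
Its filler is the head noun "auditor", at word 19.

19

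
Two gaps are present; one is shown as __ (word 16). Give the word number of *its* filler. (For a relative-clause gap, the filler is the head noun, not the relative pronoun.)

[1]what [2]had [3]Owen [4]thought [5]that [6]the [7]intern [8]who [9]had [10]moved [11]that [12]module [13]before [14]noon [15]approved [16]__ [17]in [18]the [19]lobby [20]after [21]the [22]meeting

The marked gap is the direct object of "approved".
Its filler is the fronted wh-phrase "what", at word 1.
(The other dependency links word 7 to a gap after word 8.)

1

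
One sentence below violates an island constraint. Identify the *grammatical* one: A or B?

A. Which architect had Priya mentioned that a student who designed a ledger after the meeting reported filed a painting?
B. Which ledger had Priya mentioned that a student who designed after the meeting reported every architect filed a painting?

A

In B, the wh-phrase is extracted from inside a complex-NP island (relative clause) (introduced by "who"), which blocks movement.
In A, the extraction path crosses only that-complement boundaries, which are transparent.
So A is grammatical.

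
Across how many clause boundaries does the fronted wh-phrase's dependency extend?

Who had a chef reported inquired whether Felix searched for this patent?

"who" is extracted from the subject of "inquired".
Boundaries crossed, outermost first: [Ø] — 1 in total.

1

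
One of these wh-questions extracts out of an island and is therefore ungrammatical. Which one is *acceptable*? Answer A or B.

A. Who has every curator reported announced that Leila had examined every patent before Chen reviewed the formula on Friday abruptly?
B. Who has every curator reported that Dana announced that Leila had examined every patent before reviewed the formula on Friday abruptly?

A

In B, the wh-phrase is extracted from inside an adjunct island (introduced by "before"), which blocks movement.
In A, the extraction path crosses only that-complement boundaries, which are transparent.
So A is grammatical.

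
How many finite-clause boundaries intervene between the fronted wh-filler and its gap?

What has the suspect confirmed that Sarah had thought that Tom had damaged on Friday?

"what" is extracted from the object of "damaged".
Boundaries crossed, outermost first: [that], [that] — 2 in total.

2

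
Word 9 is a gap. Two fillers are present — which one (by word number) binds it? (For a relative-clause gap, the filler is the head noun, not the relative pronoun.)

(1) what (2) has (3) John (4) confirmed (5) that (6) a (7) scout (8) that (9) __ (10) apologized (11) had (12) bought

The marked gap is inside the relative clause, the subject of "apologized".
Its filler is the head noun "scout" (via "that"), at word 7.
(The other dependency links word 1 to a gap after word 12.)

7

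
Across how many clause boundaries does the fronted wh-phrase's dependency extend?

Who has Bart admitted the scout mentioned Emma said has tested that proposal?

"who" is extracted from the subject of "tested".
Boundaries crossed, outermost first: [Ø], [Ø], [Ø] — 3 in total.

3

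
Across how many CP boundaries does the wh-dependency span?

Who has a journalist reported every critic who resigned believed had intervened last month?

"who" is extracted from the subject of "intervened".
Boundaries crossed, outermost first: [Ø], [Ø] — 2 in total.

2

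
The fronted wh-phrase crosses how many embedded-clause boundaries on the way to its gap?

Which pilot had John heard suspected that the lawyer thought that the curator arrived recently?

"which pilot" is extracted from the subject of "suspected".
Boundaries crossed, outermost first: [Ø] — 1 in total.

1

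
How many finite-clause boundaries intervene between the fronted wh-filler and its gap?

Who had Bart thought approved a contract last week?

1

"who" is extracted from the subject of "approved".
Boundaries crossed, outermost first: [Ø] — 1 in total.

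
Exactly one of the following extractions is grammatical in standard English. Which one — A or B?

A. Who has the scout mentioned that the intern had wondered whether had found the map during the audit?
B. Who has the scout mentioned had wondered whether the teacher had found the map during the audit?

In A, the wh-phrase is extracted from inside a wh-island (introduced by "whether"), which blocks movement.
In B, the extraction path crosses only that-complement boundaries, which are transparent.
So B is grammatical.

B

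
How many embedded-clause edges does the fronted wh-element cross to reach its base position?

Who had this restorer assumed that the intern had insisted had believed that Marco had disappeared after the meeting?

"who" is extracted from the subject of "believed".
Boundaries crossed, outermost first: [that], [Ø] — 2 in total.

2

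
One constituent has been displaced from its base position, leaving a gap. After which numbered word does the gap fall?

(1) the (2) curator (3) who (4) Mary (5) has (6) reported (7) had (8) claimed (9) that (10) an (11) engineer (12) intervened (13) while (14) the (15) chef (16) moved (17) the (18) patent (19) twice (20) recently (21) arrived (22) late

The displaced element is "the curator" (word 2).
It is linked across 1 clause boundary (Ø).
It functions as the subject of "claimed", so the gap sits immediately after word 6 ("reported").
Base order: Mary has reported the curator had claimed that an engineer intervened while the chef moved the patent twice recently.

6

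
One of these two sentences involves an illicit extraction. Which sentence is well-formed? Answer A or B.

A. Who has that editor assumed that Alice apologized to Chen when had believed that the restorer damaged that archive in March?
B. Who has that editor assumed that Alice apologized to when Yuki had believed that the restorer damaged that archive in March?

In A, the wh-phrase is extracted from inside an adjunct island (introduced by "when"), which blocks movement.
In B, the extraction path crosses only that-complement boundaries, which are transparent.
So B is grammatical.

B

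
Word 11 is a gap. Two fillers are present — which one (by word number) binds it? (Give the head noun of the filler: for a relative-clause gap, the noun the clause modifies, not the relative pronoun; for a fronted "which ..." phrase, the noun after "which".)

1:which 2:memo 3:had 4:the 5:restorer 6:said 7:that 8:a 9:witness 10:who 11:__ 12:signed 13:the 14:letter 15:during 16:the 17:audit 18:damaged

9

The marked gap is inside the relative clause, the subject of "signed".
Its filler is the head noun "witness" (via "who"), at word 9.
(The other dependency links word 2 to a gap after word 18.)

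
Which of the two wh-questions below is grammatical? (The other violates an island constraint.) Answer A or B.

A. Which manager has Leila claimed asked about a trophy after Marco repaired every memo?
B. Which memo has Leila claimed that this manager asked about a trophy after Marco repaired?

In B, the wh-phrase is extracted from inside an adjunct island (introduced by "after"), which blocks movement.
In A, the extraction path crosses only that-complement boundaries, which are transparent.
So A is grammatical.

A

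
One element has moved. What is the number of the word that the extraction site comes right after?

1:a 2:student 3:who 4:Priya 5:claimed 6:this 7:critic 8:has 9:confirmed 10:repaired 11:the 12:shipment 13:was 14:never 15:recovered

9

The displaced element is "a student" (word 2).
It is linked across 2 clause boundaries (Ø → Ø).
It functions as the subject of "repaired", so the gap sits immediately after word 9 ("confirmed").
Base order: Priya claimed this critic has confirmed that a student repaired the shipment.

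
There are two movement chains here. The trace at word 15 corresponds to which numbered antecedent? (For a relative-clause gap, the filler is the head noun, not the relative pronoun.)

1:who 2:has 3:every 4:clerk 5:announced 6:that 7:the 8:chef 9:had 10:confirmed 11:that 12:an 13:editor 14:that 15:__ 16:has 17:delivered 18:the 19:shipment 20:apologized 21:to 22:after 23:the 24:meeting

The marked gap is inside the relative clause, the subject of "delivered".
Its filler is the head noun "editor" (via "that"), at word 13.
(The other dependency links word 1 to a gap after word 21.)

13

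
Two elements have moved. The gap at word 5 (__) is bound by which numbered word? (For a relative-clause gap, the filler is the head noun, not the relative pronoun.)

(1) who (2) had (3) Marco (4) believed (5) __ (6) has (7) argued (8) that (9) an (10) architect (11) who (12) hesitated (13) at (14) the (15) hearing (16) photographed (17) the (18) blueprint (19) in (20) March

The marked gap is the subject of "argued".
Its filler is the fronted wh-phrase "who", at word 1.
(The other dependency links word 10 to a gap after word 11.)

1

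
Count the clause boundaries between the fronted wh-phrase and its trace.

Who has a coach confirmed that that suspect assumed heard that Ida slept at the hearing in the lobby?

"who" is extracted from the subject of "heard".
Boundaries crossed, outermost first: [that], [Ø] — 2 in total.

2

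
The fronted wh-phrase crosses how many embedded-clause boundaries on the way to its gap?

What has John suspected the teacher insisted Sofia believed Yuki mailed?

3

"what" is extracted from the object of "mailed".
Boundaries crossed, outermost first: [Ø], [Ø], [Ø] — 3 in total.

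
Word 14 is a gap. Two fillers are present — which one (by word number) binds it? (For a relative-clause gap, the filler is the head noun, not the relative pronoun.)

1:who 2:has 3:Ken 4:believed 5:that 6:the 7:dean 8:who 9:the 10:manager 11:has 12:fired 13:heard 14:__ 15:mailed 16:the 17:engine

1

The marked gap is the subject of "mailed".
Its filler is the fronted wh-phrase "who", at word 1.
(The other dependency links word 7 to a gap after word 12.)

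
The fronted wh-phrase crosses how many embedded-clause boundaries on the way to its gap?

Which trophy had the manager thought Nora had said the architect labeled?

2

"which trophy" is extracted from the object of "labeled".
Boundaries crossed, outermost first: [Ø], [Ø] — 2 in total.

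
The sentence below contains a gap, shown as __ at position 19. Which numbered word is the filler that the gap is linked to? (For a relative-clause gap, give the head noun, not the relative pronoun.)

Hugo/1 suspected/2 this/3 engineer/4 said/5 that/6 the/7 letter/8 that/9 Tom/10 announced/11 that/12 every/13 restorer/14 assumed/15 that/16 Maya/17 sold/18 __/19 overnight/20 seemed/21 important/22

8

The gap at 19 is the object of "sold", inside a relative clause.
The relative pronoun is "that" (word 9); it is bound by the head noun immediately before it.
Its filler is the head noun "letter", at word 8.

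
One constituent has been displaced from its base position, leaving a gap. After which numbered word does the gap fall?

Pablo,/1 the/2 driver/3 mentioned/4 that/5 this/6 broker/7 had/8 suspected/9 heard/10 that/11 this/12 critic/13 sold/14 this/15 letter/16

9

The displaced element is "Pablo" (word 1).
It is linked across 2 clause boundaries (that → Ø).
It functions as the subject of "heard", so the gap sits immediately after word 9 ("suspected").
Base order: The driver mentioned that this broker had suspected Pablo heard that this critic sold this letter.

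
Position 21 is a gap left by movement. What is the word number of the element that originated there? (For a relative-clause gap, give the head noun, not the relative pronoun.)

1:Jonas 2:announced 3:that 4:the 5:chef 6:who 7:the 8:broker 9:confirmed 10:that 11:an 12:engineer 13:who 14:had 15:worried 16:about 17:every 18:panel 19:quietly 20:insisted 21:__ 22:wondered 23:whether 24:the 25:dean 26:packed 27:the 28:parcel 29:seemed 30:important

The gap at 21 is the subject of "wondered", inside a relative clause.
The relative pronoun is "who" (word 6); it is bound by the head noun immediately before it.
Its filler is the head noun "chef", at word 5.

5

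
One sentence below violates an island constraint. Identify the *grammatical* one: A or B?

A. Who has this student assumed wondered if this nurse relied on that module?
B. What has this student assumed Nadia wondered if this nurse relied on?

A

In B, the wh-phrase is extracted from inside a wh-island (introduced by "if"), which blocks movement.
In A, the extraction path crosses only that-complement boundaries, which are transparent.
So A is grammatical.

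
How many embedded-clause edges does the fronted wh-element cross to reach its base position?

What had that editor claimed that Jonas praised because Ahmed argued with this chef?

"what" is extracted from the object of "praised".
Boundaries crossed, outermost first: [that] — 1 in total.

1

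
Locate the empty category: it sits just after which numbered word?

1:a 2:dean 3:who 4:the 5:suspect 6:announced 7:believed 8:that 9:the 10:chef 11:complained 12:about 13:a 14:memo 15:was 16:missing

6

The displaced element is "a dean" (word 2).
It is linked across 1 clause boundary (Ø).
It functions as the subject of "believed", so the gap sits immediately after word 6 ("announced").
Base order: The suspect announced a dean believed that the chef complained about a memo.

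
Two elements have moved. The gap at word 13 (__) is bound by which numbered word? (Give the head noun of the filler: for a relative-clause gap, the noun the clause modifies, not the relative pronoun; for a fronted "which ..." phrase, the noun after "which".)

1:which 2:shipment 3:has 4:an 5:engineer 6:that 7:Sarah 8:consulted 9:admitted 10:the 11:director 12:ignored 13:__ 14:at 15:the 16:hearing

2

The marked gap is the direct object of "ignored".
Its filler is the fronted wh-phrase "which shipment", at word 2.
(The other dependency links word 5 to a gap after word 8.)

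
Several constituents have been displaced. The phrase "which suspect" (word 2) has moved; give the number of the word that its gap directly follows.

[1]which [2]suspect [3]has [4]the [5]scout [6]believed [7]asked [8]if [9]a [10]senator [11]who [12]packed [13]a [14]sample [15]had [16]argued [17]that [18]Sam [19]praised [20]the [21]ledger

The displaced element is "which suspect" (word 2).
It is linked across 1 clause boundary (Ø).
It functions as the subject of "asked", so the gap sits immediately after word 6 ("believed").
Base order: The scout has believed that which suspect asked if a senator who packed a sample had argued that Sam praised the ledger.

6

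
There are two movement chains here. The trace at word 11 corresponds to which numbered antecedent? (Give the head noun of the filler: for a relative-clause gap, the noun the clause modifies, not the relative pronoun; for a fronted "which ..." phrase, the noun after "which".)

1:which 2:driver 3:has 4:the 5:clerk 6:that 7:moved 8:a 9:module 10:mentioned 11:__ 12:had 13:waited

2

The marked gap is the subject of "waited".
Its filler is the fronted wh-phrase "which driver", at word 2.
(The other dependency links word 5 to a gap after word 6.)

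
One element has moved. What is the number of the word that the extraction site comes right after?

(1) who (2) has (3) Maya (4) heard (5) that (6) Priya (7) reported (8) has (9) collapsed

The displaced element is "who" (word 1).
It is linked across 2 clause boundaries (that → Ø).
It functions as the subject of "collapsed", so the gap sits immediately after word 7 ("reported").
Base order: Maya has heard that Priya reported that who has collapsed.

7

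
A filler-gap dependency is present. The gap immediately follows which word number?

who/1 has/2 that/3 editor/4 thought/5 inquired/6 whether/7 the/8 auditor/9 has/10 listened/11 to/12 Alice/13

5

The displaced element is "who" (word 1).
It is linked across 1 clause boundary (Ø).
It functions as the subject of "inquired", so the gap sits immediately after word 5 ("thought").
Base order: That editor has thought who inquired whether the auditor has listened to Alice.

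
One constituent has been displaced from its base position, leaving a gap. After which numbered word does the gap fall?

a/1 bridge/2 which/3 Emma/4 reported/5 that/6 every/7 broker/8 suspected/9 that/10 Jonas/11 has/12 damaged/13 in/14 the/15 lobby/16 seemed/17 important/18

The displaced element is "a bridge" (word 2).
It is linked across 2 clause boundaries (that → that).
It functions as the direct object of "damaged", so the gap sits immediately after word 13 ("damaged").
Base order: Emma reported that every broker suspected that Jonas has damaged a bridge in the lobby.

13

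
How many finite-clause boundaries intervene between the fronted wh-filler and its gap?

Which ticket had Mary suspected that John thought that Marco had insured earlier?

2

"which ticket" is extracted from the object of "insured".
Boundaries crossed, outermost first: [that], [that] — 2 in total.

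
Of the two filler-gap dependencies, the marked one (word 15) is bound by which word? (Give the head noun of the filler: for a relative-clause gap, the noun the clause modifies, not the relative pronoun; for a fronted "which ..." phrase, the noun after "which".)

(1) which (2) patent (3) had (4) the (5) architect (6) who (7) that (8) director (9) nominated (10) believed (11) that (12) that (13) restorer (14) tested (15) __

The marked gap is the direct object of "tested".
Its filler is the fronted wh-phrase "which patent", at word 2.
(The other dependency links word 5 to a gap after word 9.)

2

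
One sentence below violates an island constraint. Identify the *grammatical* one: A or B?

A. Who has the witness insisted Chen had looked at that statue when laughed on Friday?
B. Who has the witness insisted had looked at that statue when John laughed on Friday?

In A, the wh-phrase is extracted from inside an adjunct island (introduced by "when"), which blocks movement.
In B, the extraction path crosses only that-complement boundaries, which are transparent.
So B is grammatical.

B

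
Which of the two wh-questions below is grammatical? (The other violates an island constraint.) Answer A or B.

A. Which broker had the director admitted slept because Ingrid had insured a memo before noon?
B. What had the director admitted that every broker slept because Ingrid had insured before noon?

A

In B, the wh-phrase is extracted from inside an adjunct island (introduced by "because"), which blocks movement.
In A, the extraction path crosses only that-complement boundaries, which are transparent.
So A is grammatical.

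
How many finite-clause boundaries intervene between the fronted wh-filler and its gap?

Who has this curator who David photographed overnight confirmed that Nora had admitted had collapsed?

"who" is extracted from the subject of "collapsed".
Boundaries crossed, outermost first: [that], [Ø] — 2 in total.

2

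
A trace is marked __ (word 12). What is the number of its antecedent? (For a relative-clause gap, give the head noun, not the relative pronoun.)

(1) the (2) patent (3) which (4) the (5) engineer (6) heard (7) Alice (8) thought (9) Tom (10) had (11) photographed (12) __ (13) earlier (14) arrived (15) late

2

The gap at 12 is the object of "photographed", inside a relative clause.
The relative pronoun is "which" (word 3); it is bound by the head noun immediately before it.
Its filler is the head noun "patent", at word 2.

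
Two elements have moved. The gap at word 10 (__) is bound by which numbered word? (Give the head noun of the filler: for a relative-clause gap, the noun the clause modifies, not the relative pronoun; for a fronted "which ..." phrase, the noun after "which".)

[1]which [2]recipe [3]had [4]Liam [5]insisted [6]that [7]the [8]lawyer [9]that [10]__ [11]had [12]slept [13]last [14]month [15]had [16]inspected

8

The marked gap is inside the relative clause, the subject of "slept".
Its filler is the head noun "lawyer" (via "that"), at word 8.
(The other dependency links word 2 to a gap after word 16.)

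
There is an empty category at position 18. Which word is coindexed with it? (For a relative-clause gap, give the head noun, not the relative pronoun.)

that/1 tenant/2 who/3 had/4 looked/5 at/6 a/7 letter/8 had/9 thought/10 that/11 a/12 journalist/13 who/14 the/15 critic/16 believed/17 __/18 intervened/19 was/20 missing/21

The gap at 18 is the subject of "intervened", inside a relative clause.
The relative pronoun is "who" (word 14); it is bound by the head noun immediately before it.
Its filler is the head noun "journalist", at word 13.

13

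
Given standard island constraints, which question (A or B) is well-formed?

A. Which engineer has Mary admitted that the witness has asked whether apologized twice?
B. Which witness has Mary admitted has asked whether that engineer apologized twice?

In A, the wh-phrase is extracted from inside a wh-island (introduced by "whether"), which blocks movement.
In B, the extraction path crosses only that-complement boundaries, which are transparent.
So B is grammatical.

B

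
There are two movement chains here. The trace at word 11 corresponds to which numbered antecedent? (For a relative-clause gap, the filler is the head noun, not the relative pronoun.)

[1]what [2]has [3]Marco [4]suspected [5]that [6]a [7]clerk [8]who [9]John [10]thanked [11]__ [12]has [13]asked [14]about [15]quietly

7

The marked gap is inside the relative clause, the direct object of "thanked".
Its filler is the head noun "clerk" (via "who"), at word 7.
(The other dependency links word 1 to a gap after word 14.)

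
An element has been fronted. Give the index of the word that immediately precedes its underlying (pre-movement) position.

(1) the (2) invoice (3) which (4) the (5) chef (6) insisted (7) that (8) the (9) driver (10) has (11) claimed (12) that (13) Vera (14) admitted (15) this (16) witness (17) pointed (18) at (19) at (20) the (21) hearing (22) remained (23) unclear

18

The displaced element is "the invoice" (word 2).
It is linked across 3 clause boundaries (that → that → Ø).
It functions as the object of the preposition "at" of "pointed", so the gap sits immediately after word 18 ("at").
Base order: The chef insisted that the driver has claimed that Vera admitted this witness pointed at the invoice at the hearing.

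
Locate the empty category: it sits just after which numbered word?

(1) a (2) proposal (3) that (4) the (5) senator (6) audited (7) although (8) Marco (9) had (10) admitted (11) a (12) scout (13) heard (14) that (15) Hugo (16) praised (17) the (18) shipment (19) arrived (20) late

6

The displaced element is "a proposal" (word 2).
It functions as the direct object of "audited", so the gap sits immediately after word 6 ("audited").
Base order: The senator audited a proposal although Marco had admitted a scout heard that Hugo praised the shipment.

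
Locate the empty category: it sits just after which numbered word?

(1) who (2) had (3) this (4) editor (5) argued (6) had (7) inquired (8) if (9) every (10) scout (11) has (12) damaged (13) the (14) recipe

5

The displaced element is "who" (word 1).
It is linked across 1 clause boundary (Ø).
It functions as the subject of "inquired", so the gap sits immediately after word 5 ("argued").
Base order: This editor had argued that who had inquired if every scout has damaged the recipe.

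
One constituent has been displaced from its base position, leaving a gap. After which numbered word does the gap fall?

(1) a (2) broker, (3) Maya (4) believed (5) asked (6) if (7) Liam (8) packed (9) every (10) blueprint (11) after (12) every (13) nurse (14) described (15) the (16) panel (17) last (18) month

4

The displaced element is "a broker" (word 2).
It is linked across 1 clause boundary (Ø).
It functions as the subject of "asked", so the gap sits immediately after word 4 ("believed").
Base order: Maya believed a broker asked if Liam packed every blueprint after every nurse described the panel last month.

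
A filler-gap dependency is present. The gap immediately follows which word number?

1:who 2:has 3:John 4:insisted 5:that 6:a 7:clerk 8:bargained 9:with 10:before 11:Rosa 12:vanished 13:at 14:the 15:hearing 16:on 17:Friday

9

The displaced element is "who" (word 1).
It is linked across 1 clause boundary (that).
It functions as the object of the preposition "with" of "bargained", so the gap sits immediately after word 9 ("with").
Base order: John has insisted that a clerk bargained with who before Rosa vanished at the hearing on Friday.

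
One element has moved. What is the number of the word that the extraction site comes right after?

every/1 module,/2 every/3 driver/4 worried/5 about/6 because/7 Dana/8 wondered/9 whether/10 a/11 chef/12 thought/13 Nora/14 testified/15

6

The displaced element is "every module" (word 2).
It functions as the object of the preposition "about" of "worried", so the gap sits immediately after word 6 ("about").
Base order: Every driver worried about every module because Dana wondered whether a chef thought Nora testified.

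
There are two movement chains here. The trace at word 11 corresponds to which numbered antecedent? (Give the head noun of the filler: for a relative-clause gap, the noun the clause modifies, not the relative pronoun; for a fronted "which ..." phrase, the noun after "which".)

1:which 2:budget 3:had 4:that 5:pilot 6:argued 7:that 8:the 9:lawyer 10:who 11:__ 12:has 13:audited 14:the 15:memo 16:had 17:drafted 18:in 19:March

9

The marked gap is inside the relative clause, the subject of "audited".
Its filler is the head noun "lawyer" (via "who"), at word 9.
(The other dependency links word 2 to a gap after word 17.)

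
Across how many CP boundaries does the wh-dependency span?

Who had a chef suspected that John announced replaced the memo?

2

"who" is extracted from the subject of "replaced".
Boundaries crossed, outermost first: [that], [Ø] — 2 in total.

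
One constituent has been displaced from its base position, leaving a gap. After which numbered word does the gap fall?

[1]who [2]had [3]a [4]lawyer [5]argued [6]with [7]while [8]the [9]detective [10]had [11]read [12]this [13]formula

6

The displaced element is "who" (word 1).
It functions as the object of the preposition "with" of "argued", so the gap sits immediately after word 6 ("with").
Base order: A lawyer had argued with who while the detective had read this formula.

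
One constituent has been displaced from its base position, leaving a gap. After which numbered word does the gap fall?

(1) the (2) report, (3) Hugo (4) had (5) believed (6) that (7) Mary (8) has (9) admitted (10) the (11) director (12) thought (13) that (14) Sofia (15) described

15

The displaced element is "the report" (word 2).
It is linked across 3 clause boundaries (that → Ø → that).
It functions as the direct object of "described", so the gap sits immediately after word 15 ("described").
Base order: Hugo had believed that Mary has admitted the director thought that Sofia described the report.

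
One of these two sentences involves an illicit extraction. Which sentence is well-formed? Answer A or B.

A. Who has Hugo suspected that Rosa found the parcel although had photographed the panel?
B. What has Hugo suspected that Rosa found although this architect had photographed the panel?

B

In A, the wh-phrase is extracted from inside an adjunct island (introduced by "although"), which blocks movement.
In B, the extraction path crosses only that-complement boundaries, which are transparent.
So B is grammatical.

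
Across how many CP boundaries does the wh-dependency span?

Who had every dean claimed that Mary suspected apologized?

"who" is extracted from the subject of "apologized".
Boundaries crossed, outermost first: [that], [Ø] — 2 in total.

2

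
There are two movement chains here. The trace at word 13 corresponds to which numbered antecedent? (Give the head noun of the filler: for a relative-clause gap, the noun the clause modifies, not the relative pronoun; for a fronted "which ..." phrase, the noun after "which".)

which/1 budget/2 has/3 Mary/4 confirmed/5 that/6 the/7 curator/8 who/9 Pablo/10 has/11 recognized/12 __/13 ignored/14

8

The marked gap is inside the relative clause, the direct object of "recognized".
Its filler is the head noun "curator" (via "who"), at word 8.
(The other dependency links word 2 to a gap after word 14.)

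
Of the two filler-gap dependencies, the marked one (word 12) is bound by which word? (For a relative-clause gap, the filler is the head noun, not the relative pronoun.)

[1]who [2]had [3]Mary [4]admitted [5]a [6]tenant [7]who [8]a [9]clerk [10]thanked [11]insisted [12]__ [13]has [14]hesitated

The marked gap is the subject of "hesitated".
Its filler is the fronted wh-phrase "who", at word 1.
(The other dependency links word 6 to a gap after word 10.)

1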